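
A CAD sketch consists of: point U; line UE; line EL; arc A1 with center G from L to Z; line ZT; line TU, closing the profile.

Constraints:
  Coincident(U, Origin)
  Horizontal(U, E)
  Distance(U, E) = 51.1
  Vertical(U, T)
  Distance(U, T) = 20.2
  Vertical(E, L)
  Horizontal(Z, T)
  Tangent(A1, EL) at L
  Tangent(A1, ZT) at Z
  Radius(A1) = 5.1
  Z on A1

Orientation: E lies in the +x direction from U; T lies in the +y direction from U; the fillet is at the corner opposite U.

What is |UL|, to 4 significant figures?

53.28

The virtual corner opposite U is at (51.10, 20.20). Since A1 is tangent to EL there, GL ⟂ EL and tangency of A1 to ZT means the radius GZ is perpendicular to ZT, with radius 5.1, so the center G sits 5.1 in from both sides at G = (46.00, 15.10). That places the tangent points at L = (51.10, 15.10) on EL and Z = (46.00, 20.20) on ZT. Then |UL| = |L − U| = 53.28.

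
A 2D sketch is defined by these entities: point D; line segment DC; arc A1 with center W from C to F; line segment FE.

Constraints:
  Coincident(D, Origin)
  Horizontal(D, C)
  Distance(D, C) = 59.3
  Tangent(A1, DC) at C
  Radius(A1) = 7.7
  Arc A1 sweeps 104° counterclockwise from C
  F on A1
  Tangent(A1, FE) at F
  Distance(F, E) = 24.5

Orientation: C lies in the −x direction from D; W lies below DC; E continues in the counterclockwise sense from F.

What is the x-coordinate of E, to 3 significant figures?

-60.8

D is at the origin; DC is horizontal with |DC| = 59.3 and C on the −x side, so C = (-59.3, 0.00). A1 meets DC tangentially, so WC is at right angles to DC, so W = C + (0, -7.7) = (-59.3, -7.70). On A1, C sits at bearing 90° from W; a 104° counterclockwise sweep puts F at bearing 194°, so F = W + 7.7·(cos 194°, sin 194°) = (-66.8, -9.56). Tangency of A1 to FE means the radius WF is perpendicular to FE, so FE runs along (−sin 194°, cos 194°); with |FE| = 24.5, E = (-60.8, -33.3). So E.x = -60.8.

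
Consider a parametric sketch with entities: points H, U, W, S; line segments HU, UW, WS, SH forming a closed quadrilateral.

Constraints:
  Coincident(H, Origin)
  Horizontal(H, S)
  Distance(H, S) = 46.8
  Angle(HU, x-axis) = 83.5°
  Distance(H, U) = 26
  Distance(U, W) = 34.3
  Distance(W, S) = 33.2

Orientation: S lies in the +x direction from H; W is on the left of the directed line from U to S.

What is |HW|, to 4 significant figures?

48.49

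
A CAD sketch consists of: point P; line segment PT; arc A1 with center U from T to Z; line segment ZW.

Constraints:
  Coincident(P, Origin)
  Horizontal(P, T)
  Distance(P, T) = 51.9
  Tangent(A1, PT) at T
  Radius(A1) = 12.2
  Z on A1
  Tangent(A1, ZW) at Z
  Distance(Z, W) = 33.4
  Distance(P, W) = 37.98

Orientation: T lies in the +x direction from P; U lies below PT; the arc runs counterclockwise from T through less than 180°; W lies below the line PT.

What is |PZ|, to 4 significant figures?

42.52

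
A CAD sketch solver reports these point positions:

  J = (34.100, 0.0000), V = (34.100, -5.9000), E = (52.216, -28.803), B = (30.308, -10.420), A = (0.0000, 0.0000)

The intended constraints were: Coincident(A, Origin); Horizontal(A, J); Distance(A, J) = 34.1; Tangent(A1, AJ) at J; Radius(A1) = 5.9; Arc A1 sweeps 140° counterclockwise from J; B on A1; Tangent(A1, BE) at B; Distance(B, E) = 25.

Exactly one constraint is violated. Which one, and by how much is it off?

Distance(B, E) = 25 — off by 3.60.

A = (0.00, 0.00) ✓; A.y = 0.00, J.y = 0.00 ✓; |AJ| = 34.10 ✓; ∠(VJ, JA) = 90.00° ✓; |VJ| = 5.900 ✓; bearing(V→B) − bearing(V→J) = 140.0° ✓; |VB| = 5.900 ✓; ∠(VB, BE) = 90.01° ✓; |BE| = 28.60 ✗.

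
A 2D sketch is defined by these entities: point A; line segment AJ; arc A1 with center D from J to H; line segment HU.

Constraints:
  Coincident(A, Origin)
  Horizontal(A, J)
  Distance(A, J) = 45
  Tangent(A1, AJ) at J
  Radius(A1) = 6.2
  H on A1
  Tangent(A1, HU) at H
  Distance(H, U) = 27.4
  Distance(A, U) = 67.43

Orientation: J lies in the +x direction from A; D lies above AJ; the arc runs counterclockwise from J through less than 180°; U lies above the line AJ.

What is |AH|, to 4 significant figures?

50.94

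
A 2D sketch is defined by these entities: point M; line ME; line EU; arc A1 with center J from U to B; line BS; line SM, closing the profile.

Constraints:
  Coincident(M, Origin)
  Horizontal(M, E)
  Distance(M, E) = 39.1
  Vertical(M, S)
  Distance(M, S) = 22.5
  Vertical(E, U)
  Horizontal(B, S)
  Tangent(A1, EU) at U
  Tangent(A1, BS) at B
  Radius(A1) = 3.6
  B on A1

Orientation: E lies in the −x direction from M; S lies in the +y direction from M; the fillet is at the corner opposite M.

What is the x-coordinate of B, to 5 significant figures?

-35.500

The virtual corner opposite M is at (-39.100, 22.500). A1 meets EU tangentially, so JU is at right angles to EU and tangency of A1 to BS means the radius JB is perpendicular to BS, with radius 3.6, so the center J sits 3.6 in from both sides at J = (-35.500, 18.900). That places the tangent points at U = (-39.100, 18.900) on EU and B = (-35.500, 22.500) on BS. So B.x = -35.500.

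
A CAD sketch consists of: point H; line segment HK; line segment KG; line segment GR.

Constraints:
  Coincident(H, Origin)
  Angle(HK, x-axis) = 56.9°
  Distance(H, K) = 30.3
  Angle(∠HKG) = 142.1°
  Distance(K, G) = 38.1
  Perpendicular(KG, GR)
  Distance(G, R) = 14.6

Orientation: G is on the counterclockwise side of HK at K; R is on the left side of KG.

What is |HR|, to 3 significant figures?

62.1

H is at the origin; HK runs at 56.9° with length 30.3, so K = 30.3·(cos 56.9°, sin 56.9°) = (16.5, 25.4). ∠HKG = 142.1°, so KG runs at 56.9° + (180° − 142.1°) = 94.8° from the x-axis; with |KG| = 38.1, G = K + 38.1·(cos 94.8°, sin 94.8°) = (13.4, 63.3). KG ⟂ GR; with |GR| = 14.6 on the left of KG, R = G + 14.6·(-0.996, -0.0837) = (-1.19, 62.1). Then |HR| = |R − H| = 62.1.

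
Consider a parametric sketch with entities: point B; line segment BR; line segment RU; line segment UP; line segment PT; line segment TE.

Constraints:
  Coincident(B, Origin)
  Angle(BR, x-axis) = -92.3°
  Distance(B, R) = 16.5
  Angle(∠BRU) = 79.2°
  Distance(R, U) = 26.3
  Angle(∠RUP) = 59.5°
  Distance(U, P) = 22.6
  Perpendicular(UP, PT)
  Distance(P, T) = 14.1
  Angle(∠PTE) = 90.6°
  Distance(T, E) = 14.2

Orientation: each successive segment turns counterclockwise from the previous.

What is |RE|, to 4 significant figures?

9.759

B is at the origin; BR runs at -92.3° with length 16.5, so R = (-0.6622, -16.49). ∠BRU = 79.2° gives RU at 8.500° from the x-axis; with |RU| = 26.3, U = (25.35, -12.60). ∠RUP = 59.5° gives UP at 129.0° from the x-axis; with |UP| = 22.6, P = (11.13, 4.964). UP is perpendicular to PT, so PT runs at -141.0°; with |PT| = 14.1, T = (0.1685, -3.909). ∠PTE = 90.6° gives TE at -51.60° from the x-axis; with |TE| = 14.2, E = (8.989, -15.04). Then |RE| = |E − R| = 9.759.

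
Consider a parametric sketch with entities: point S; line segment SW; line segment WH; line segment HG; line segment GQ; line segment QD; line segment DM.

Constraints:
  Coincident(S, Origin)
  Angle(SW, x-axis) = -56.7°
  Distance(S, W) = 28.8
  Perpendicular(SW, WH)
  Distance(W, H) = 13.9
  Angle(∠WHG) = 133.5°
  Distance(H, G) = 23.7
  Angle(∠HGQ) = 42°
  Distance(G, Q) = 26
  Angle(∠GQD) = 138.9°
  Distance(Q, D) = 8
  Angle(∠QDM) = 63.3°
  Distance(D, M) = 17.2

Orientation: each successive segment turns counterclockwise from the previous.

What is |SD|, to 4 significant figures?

19.41

S is at the origin; SW runs at -56.7° with length 28.8, so W = (15.81, -24.07). SW is perpendicular to WH, so WH runs at 33.30°; with |WH| = 13.9, H = (27.43, -16.44). ∠WHG = 133.5° gives HG at 79.80° from the x-axis; with |HG| = 23.7, G = (31.63, 6.886). ∠HGQ = 42.0° gives GQ at -142.2° from the x-axis; with |GQ| = 26.0, Q = (11.08, -9.050). ∠GQD = 138.9° gives QD at -101.1° from the x-axis; with |QD| = 8.0, D = (9.542, -16.90). Then |SD| = |D − S| = 19.41.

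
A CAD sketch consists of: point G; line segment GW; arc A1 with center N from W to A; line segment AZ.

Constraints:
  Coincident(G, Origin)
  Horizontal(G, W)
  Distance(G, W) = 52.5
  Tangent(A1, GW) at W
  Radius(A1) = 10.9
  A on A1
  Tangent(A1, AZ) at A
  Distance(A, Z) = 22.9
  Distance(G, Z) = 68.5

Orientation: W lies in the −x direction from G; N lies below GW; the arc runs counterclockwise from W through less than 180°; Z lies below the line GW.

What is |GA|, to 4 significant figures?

64.52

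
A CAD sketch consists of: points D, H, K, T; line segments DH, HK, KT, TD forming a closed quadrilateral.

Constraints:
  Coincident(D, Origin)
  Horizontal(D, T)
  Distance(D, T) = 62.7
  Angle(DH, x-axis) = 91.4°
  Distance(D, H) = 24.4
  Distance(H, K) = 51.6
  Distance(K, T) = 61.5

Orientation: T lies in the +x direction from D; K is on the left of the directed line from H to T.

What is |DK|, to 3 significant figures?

69.3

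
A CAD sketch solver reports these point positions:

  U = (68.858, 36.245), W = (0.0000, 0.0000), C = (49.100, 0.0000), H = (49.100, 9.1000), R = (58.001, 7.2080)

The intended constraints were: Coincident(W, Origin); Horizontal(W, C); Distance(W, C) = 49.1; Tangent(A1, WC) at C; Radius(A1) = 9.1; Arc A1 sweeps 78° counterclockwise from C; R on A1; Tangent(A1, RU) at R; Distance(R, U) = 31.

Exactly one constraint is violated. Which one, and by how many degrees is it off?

Tangent(A1, RU) at R — off by 8.50°.

W = (0.00, 0.00) ✓; W.y = 0.00, C.y = 0.00 ✓; |WC| = 49.10 ✓; ∠(HC, CW) = 90.00° ✓; |HC| = 9.100 ✓; bearing(H→R) − bearing(H→C) = 78.00° ✓; |HR| = 9.100 ✓; ∠(HR, RU) = 98.50° ✗; |RU| = 31.00 ✓.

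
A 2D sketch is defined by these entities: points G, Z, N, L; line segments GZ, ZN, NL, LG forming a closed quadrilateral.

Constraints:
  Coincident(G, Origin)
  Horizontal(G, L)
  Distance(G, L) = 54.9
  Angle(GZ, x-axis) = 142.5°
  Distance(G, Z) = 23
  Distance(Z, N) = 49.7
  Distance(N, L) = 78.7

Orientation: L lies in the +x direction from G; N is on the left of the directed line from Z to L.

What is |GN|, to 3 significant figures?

59.1

Checks: |ZN| = 49.70 ✓; |NL| = 78.70 ✓.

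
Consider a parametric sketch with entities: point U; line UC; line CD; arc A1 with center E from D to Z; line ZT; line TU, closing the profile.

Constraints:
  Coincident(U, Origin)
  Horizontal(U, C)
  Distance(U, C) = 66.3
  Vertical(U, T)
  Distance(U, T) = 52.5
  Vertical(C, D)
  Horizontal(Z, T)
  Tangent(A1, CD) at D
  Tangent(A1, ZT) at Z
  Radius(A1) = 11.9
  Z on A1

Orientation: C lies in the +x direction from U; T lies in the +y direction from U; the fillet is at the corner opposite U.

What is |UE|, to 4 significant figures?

67.88

UT is vertical with |UT| = 52.5 and T on the +y side, so T = (0.000, 52.50). The virtual corner opposite U is at (66.30, 52.50). A1 meets CD tangentially, so ED is at right angles to CD and since A1 is tangent to ZT there, EZ ⟂ ZT, with radius 11.9, so the center E sits 11.9 in from both sides at E = (54.40, 40.60). Then |UE| = |E − U| = 67.88.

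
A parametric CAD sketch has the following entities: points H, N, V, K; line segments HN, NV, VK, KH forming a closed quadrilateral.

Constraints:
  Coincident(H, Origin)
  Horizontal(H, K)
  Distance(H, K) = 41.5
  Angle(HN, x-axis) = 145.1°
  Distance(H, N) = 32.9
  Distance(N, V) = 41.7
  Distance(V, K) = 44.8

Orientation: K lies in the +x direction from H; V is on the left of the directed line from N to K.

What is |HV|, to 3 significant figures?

35.8

H is at the origin; HK is horizontal with |HK| = 41.5 and K in +x, so K = (41.5, 0). HN runs at 145.1° with |HN| = 32.9, so N = (-27.0, 18.8). V is determined by |NV| = 41.7 and |VK| = 44.8 together: it lies at the intersection of circle(N, 41.7) and circle(K, 44.8). With |NK| = 71.0, the foot of the radical line on NK is 33.6 from N and the perpendicular offset is √(41.7² − 33.6²) = 24.7. Taking the left-of-NK solution: V = (12.0, 33.7).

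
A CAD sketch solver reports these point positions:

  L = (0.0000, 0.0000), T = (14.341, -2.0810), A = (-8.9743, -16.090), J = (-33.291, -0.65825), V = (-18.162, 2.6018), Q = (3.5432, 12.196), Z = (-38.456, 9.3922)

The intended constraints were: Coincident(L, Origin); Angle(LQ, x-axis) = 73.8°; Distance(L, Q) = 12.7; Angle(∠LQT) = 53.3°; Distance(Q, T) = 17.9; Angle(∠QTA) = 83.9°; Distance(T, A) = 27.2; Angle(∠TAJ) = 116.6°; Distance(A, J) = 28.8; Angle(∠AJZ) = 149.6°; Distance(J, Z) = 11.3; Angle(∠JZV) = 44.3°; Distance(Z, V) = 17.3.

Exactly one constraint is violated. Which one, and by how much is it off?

Distance(Z, V) = 17.3 — off by 4.10.

L = (0.00, 0.00) ✓; LQ at 73.80° ✓; |LQ| = 12.70 ✓; ∠LQT = 53.30° ✓; |QT| = 17.90 ✓; ∠QTA = 83.90° ✓; |TA| = 27.20 ✓; ∠TAJ = 116.6° ✓; |AJ| = 28.80 ✓; ∠AJZ = 149.6° ✓; |JZ| = 11.30 ✓; ∠JZV = 44.30° ✓; |ZV| = 21.40 ✗.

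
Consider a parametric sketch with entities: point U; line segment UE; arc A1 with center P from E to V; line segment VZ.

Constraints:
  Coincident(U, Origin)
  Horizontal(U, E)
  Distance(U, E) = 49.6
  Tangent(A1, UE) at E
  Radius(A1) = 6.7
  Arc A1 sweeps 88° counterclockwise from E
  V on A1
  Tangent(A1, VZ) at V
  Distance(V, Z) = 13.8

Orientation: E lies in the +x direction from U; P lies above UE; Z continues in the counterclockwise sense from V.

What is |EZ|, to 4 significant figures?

21.49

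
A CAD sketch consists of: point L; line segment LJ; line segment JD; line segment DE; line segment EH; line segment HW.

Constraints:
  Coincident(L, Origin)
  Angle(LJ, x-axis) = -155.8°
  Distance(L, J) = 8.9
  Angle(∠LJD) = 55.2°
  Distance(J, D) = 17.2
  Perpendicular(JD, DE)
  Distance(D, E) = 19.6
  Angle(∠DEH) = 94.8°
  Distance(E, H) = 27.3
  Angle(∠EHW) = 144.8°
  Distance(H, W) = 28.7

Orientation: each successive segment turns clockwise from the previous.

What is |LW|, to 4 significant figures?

39.84

L is at the origin; LJ runs at -155.8° with length 8.9, so J = (-8.118, -3.648). ∠LJD = 55.2° gives JD at 79.40° from the x-axis; with |JD| = 17.2, D = (-4.954, 13.26). The perpendicularity gives DE at right angles to JD, so DE runs at -10.60°; with |DE| = 19.6, E = (14.31, 9.653). ∠DEH = 94.8° gives EH at -95.80° from the x-axis; with |EH| = 27.3, H = (11.55, -17.51). ∠EHW = 144.8° gives HW at -131.0° from the x-axis; with |HW| = 28.7, W = (-7.276, -39.17). Then |LW| = |W − L| = 39.84.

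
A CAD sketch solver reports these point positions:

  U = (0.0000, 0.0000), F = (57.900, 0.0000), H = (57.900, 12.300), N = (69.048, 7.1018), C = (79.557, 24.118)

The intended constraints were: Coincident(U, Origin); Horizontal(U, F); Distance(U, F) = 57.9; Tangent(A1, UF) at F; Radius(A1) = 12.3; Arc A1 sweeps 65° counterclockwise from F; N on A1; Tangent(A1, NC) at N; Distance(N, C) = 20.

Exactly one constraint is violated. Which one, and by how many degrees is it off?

Tangent(A1, NC) at N — off by 6.70°.

U = (0.00, 0.00) ✓; U.y = 0.00, F.y = 0.00 ✓; |UF| = 57.90 ✓; ∠(HF, FU) = 90.00° ✓; |HF| = 12.30 ✓; bearing(H→N) − bearing(H→F) = 65.00° ✓; |HN| = 12.30 ✓; ∠(HN, NC) = 96.70° ✗; |NC| = 20.00 ✓.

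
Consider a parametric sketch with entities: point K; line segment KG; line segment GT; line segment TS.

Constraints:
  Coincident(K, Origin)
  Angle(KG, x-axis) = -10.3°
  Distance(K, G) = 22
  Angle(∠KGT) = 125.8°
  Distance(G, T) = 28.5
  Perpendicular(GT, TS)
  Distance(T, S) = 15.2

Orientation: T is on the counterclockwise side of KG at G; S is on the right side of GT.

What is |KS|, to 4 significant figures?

52.95

K is at the origin; KG runs at -10.3° with length 22.0, so G = 22.0·(cos -10.3°, sin -10.3°) = (21.65, -3.934). ∠KGT = 125.8°, so GT runs at -10.3° + (180° − 125.8°) = 43.90° from the x-axis; with |GT| = 28.5, T = G + 28.5·(cos 43.90°, sin 43.90°) = (42.18, 15.83). GT ⟂ TS; with |TS| = 15.2 on the right of GT, S = T + 15.2·(0.6934, -0.7206) = (52.72, 4.876). Then |KS| = |S − K| = 52.95.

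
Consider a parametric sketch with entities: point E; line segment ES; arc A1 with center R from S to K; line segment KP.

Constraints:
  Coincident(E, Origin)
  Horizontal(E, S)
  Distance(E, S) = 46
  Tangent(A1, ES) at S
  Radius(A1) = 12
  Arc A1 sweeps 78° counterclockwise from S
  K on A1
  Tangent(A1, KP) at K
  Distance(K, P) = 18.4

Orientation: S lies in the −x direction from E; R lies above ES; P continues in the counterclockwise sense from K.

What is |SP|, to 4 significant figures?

31.60

E is at the origin; E and S share the same y with |ES| = 46.0 and S on the −x side, so S = (-46.00, 0.000). Since A1 is tangent to ES there, RS ⟂ ES, so R = S + (0, 12) = (-46.00, 12.00). On A1, S sits at bearing -90° from R; a 78° counterclockwise sweep puts K at bearing -12°, so K = R + 12.0·(cos -12°, sin -12°) = (-34.26, 9.505). The tangent condition forces RK to be normal to KP, so KP runs along (−sin -12°, cos -12°); with |KP| = 18.4, P = (-30.44, 27.50). Then |SP| = |P − S| = 31.60.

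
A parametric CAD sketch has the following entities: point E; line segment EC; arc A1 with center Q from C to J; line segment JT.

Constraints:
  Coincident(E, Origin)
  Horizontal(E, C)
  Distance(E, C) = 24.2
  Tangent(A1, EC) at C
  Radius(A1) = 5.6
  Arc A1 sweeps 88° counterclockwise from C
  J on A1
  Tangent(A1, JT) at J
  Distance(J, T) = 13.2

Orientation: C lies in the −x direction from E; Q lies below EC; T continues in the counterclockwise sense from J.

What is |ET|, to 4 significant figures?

35.52

E is at the origin; E and C share the same y with |EC| = 24.2 and C on the −x side, so C = (-24.20, 0.000). Tangency of A1 to EC means the radius QC is perpendicular to EC, so Q = C + (0, -5.6) = (-24.20, -5.600). On A1, C sits at bearing 90° from Q; an 88° counterclockwise sweep puts J at bearing 178°, so J = Q + 5.6·(cos 178°, sin 178°) = (-29.80, -5.405). Tangency of A1 to JT means the radius QJ is perpendicular to JT, so JT runs along (−sin 178°, cos 178°); with |JT| = 13.2, T = (-30.26, -18.60). Then |ET| = |T − E| = 35.52.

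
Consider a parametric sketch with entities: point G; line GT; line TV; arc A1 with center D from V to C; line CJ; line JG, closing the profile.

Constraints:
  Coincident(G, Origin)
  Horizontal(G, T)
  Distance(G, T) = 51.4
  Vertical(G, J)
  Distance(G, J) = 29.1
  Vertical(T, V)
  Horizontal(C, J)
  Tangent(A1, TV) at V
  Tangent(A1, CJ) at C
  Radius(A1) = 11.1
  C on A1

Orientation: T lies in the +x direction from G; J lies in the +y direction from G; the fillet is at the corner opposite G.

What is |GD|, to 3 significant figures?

44.1

G is at the origin; G and T share the same y with |GT| = 51.4 and T on the +x side, so T = (51.4, 0.00). GJ is vertical with |GJ| = 29.1 and J on the +y side, so J = (0.00, 29.1). The virtual corner opposite G is at (51.4, 29.1). Since A1 is tangent to TV there, DV ⟂ TV and the tangent condition forces DC to be normal to CJ, with radius 11.1, so the center D sits 11.1 in from both sides at D = (40.3, 18.0). Then |GD| = |D − G| = 44.1.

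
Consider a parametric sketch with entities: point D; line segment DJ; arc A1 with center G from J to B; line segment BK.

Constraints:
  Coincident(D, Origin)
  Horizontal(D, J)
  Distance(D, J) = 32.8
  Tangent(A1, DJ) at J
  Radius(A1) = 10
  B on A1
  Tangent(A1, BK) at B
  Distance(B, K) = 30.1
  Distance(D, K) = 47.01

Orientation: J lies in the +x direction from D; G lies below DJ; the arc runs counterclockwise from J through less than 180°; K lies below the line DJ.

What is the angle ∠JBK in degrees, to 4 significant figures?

133.9°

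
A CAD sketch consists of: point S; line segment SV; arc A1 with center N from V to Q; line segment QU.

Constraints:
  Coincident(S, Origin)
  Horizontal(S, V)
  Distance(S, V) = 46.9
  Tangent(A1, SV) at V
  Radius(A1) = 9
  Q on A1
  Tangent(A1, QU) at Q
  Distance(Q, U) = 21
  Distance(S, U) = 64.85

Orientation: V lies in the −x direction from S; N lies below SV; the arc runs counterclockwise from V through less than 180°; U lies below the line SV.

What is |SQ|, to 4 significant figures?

56.43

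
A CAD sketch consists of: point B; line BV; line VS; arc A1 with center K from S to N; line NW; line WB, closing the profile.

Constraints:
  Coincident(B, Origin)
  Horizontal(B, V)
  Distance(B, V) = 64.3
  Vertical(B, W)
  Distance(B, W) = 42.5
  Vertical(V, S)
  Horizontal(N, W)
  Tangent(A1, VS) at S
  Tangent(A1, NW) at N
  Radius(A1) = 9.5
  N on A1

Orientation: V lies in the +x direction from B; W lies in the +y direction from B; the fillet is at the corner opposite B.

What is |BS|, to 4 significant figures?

72.27

B is at the origin; BV is horizontal with |BV| = 64.3 and V on the +x side, so V = (64.30, 0.000). B and W share the same x with |BW| = 42.5 and W on the +y side, so W = (0.000, 42.50). The virtual corner opposite B is at (64.30, 42.50). Since A1 is tangent to VS there, KS ⟂ VS and A1 meets NW tangentially, so KN is at right angles to NW, with radius 9.5, so the center K sits 9.5 in from both sides at K = (54.80, 33.00). That places the tangent points at S = (64.30, 33.00) on VS and N = (54.80, 42.50) on NW. Then |BS| = |S − B| = 72.27.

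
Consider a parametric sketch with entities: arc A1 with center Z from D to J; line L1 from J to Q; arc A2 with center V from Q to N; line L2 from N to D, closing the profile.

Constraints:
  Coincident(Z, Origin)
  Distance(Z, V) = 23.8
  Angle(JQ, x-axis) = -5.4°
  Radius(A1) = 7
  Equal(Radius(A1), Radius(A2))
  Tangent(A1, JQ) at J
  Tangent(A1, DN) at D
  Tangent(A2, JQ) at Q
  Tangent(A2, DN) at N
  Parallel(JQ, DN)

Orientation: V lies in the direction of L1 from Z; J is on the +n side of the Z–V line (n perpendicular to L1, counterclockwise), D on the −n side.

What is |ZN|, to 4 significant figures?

24.81

Tangency of A1 to both parallel lines with radius 7.0 puts J and D at Z ± 7.0·n: J = (0.6588, 6.969), D = (-0.6588, -6.969). Equal radii place Q and N the same way about V: Q = V + 7.0·n = (24.35, 4.729), N = V − 7.0·n = (23.04, -9.209). Then |ZN| = |N − Z| = 24.81.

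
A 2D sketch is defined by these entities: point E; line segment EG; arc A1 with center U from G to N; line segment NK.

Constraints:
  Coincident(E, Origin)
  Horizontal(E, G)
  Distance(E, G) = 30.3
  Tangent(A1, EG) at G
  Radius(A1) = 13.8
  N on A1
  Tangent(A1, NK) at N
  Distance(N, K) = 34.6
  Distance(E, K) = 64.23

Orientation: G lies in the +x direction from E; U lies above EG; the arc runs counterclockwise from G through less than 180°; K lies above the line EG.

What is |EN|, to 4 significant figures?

46.54

Checks: |UN| = 13.80 ✓; ∠(UN, NK) = 90.00° ✓; |NK| = 34.60 ✓; |EK| = 64.23 ✓.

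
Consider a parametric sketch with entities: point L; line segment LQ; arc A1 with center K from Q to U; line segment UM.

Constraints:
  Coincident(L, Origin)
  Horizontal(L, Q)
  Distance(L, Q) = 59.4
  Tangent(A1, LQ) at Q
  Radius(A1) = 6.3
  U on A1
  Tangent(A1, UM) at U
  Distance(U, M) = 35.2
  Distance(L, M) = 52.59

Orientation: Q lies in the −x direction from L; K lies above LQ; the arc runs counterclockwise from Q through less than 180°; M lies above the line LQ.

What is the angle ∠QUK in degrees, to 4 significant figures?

57.53°

L is at the origin; L and Q share the same y with |LQ| = 59.4 and Q on the −x side, so Q = (-59.40, 0.000). Tangency of A1 to LQ means the radius KQ is perpendicular to LQ, so K = Q + (0, 6.3) = (-59.40, 6.300). Since KU ⟂ UM (tangency), |KM| = √(6.3² + 35.2²) = 35.76 regardless of where U sits on A1. So M lies on both circle(L, 52.59) and circle(K, 35.76); the above-LQ intersection is M = (-38.78, 35.52). U is the foot of the tangent from M: U = (-53.69, 3.632).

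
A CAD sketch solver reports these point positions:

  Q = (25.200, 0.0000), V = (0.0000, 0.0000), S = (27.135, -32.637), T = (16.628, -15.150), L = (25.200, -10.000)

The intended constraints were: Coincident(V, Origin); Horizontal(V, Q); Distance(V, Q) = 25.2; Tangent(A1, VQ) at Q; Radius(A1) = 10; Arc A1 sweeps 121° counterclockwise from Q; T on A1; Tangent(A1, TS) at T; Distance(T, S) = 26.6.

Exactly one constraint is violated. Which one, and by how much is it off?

Distance(T, S) = 26.6 — off by 6.20.

V = (0.00, 0.00) ✓; V.y = 0.00, Q.y = 0.00 ✓; |VQ| = 25.20 ✓; ∠(LQ, QV) = 90.00° ✓; |LQ| = 10.00 ✓; bearing(L→T) − bearing(L→Q) = 121.0° ✓; |LT| = 10.00 ✓; ∠(LT, TS) = 90.00° ✓; |TS| = 20.40 ✗.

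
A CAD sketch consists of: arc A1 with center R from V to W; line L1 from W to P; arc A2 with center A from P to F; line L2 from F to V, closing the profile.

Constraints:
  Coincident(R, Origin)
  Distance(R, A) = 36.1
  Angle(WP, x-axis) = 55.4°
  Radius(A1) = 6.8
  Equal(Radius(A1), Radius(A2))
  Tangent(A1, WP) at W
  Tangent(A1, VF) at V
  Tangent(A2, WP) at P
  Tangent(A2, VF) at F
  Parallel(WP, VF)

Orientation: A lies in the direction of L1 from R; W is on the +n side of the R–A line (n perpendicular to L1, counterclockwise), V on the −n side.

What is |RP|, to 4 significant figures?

36.73

The slot axis is L1's direction at 55.4°, so u = (cos 55.4°, sin 55.4°) = (0.5678, 0.8231) and n = (−sin 55.4°, cos 55.4°) = (-0.8231, 0.5678). R is at the origin and A lies 36.1 along u from R, so A = 36.1·u = (20.50, 29.72). Tangency of A1 to both parallel lines with radius 6.8 puts W and V at R ± 6.8·n: W = (-5.597, 3.861), V = (5.597, -3.861). Equal radii place P and F the same way about A: P = A + 6.8·n = (14.90, 33.58), F = A − 6.8·n = (26.10, 25.85). Then |RP| = |P − R| = 36.73.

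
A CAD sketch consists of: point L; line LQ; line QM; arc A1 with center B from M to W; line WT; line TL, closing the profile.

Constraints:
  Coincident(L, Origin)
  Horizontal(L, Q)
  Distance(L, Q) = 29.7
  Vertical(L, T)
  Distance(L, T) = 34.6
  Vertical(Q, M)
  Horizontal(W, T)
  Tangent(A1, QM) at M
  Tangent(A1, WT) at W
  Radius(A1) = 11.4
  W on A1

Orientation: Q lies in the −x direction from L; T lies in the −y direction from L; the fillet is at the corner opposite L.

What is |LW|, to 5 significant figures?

39.141

The virtual corner opposite L is at (-29.700, -34.600). Tangency of A1 to QM means the radius BM is perpendicular to QM and tangency of A1 to WT means the radius BW is perpendicular to WT, with radius 11.4, so the center B sits 11.4 in from both sides at B = (-18.300, -23.200). That places the tangent points at M = (-29.700, -23.200) on QM and W = (-18.300, -34.600) on WT. Then |LW| = |W − L| = 39.141.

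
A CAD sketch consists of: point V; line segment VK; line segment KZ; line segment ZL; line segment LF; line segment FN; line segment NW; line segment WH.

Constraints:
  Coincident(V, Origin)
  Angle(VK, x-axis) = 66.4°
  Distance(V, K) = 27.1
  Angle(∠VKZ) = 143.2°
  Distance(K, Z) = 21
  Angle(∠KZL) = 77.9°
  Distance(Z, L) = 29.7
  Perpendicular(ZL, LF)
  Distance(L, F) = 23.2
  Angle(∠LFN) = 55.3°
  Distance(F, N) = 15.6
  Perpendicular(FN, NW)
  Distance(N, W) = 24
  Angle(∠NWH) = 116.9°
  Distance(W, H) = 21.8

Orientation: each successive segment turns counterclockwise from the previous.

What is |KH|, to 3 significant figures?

53.0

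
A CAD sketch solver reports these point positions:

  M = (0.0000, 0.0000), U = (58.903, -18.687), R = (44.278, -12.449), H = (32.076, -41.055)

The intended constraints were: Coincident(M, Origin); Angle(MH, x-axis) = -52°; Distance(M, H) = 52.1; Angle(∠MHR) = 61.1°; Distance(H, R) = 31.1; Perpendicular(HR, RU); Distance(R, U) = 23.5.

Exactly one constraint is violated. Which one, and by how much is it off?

Distance(R, U) = 23.5 — off by 7.60.

M = (0.00, 0.00) ✓; MH at -52.00° ✓; |MH| = 52.10 ✓; ∠MHR = 61.10° ✓; |HR| = 31.10 ✓; ∠(HR, RU) = 90.00° ✓; |RU| = 15.90 ✗.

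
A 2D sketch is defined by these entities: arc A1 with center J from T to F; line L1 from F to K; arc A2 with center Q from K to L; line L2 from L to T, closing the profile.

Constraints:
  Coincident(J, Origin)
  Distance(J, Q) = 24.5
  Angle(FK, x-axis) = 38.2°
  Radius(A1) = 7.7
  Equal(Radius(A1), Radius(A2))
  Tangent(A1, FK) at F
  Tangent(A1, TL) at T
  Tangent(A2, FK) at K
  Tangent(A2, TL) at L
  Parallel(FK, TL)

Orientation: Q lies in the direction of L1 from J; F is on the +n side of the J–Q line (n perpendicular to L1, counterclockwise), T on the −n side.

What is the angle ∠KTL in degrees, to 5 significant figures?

32.152°

The slot axis is L1's direction at 38.2°, so u = (cos 38.2°, sin 38.2°) = (0.78586, 0.61841) and n = (−sin 38.2°, cos 38.2°) = (-0.61841, 0.78586). J is at the origin and Q lies 24.5 along u from J, so Q = 24.5·u = (19.253, 15.151). Tangency of A1 to both parallel lines with radius 7.7 puts F and T at J ± 7.7·n: F = (-4.7617, 6.0511), T = (4.7617, -6.0511). Equal radii place K and L the same way about Q: K = Q + 7.7·n = (14.492, 21.202), L = Q − 7.7·n = (24.015, 9.0999). Then cos ∠KTL = TK·TL / (|TK||TL|), giving 32.152°.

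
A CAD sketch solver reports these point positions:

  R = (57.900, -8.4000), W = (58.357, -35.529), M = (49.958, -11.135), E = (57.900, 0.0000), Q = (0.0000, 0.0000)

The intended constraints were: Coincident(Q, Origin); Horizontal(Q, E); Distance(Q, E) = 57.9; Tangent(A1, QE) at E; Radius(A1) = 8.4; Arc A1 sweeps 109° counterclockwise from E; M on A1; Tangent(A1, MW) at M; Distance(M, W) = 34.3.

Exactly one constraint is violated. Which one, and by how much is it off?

Distance(M, W) = 34.3 — off by 8.50.

Q = (0.00, 0.00) ✓; Q.y = 0.00, E.y = 0.00 ✓; |QE| = 57.90 ✓; ∠(RE, EQ) = 90.00° ✓; |RE| = 8.400 ✓; bearing(R→M) − bearing(R→E) = 109.0° ✓; |RM| = 8.400 ✓; ∠(RM, MW) = 90.00° ✓; |MW| = 25.80 ✗.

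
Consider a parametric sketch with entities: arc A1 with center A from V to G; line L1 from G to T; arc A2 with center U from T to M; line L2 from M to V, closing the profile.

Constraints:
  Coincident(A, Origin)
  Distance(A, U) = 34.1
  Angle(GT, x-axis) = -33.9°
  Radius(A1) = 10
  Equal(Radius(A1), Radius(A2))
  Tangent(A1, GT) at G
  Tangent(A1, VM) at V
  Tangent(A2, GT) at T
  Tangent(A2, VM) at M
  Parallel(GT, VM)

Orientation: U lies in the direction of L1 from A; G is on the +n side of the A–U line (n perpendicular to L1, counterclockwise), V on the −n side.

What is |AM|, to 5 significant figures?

35.536

The slot axis is L1's direction at -33.9°, so u = (cos -33.9°, sin -33.9°) = (0.83001, -0.55775) and n = (−sin -33.9°, cos -33.9°) = (0.55775, 0.83001). A is at the origin and U lies 34.1 along u from A, so U = 34.1·u = (28.303, -19.019). Tangency of A1 to both parallel lines with radius 10.0 puts G and V at A ± 10.0·n: G = (5.5775, 8.3001), V = (-5.5775, -8.3001). Equal radii place T and M the same way about U: T = U + 10.0·n = (33.881, -10.719), M = U − 10.0·n = (22.726, -27.319). Then |AM| = |M − A| = 35.536.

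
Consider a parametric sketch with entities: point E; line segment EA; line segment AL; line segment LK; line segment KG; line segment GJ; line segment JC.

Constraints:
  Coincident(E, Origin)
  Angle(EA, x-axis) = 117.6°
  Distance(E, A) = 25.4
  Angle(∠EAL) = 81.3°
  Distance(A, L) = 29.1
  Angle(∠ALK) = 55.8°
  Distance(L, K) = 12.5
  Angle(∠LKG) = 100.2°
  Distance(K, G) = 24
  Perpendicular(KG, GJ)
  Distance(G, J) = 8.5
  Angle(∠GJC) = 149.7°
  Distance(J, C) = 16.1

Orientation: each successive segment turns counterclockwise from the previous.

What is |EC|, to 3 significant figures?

43.6

E is at the origin; EA runs at 117.6° with length 25.4, so A = (-11.8, 22.5). ∠EAL = 81.3° gives AL at -144° from the x-axis; with |AL| = 29.1, L = (-35.2, 5.28). ∠ALK = 55.8° gives LK at -19.5° from the x-axis; with |LK| = 12.5, K = (-23.4, 1.11). ∠LKG = 100.2° gives KG at 60.3° from the x-axis; with |KG| = 24.0, G = (-11.5, 22.0). KG is perpendicular to GJ, so GJ runs at 150°; with |GJ| = 8.5, J = (-18.9, 26.2). ∠GJC = 149.7° gives JC at -179° from the x-axis; with |JC| = 16.1, C = (-35.0, 26.0). Then |EC| = |C − E| = 43.6.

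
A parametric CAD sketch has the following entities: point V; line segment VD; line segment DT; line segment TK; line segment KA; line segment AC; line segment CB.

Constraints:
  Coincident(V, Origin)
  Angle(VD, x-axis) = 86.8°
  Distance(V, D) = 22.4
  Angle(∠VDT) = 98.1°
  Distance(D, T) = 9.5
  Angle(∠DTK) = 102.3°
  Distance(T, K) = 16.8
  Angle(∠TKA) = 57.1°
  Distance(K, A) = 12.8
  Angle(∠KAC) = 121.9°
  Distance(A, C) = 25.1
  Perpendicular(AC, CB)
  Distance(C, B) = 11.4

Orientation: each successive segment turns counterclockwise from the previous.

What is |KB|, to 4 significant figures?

31.87

∠KAC = 121.9° gives AC at 67.40° from the x-axis; with |AC| = 25.1, C = (7.486, 34.07). AC ⟂ CB, so CB runs at 157.4°; with |CB| = 11.4, B = (-3.038, 38.45). Then |KB| = |B − K| = 31.87.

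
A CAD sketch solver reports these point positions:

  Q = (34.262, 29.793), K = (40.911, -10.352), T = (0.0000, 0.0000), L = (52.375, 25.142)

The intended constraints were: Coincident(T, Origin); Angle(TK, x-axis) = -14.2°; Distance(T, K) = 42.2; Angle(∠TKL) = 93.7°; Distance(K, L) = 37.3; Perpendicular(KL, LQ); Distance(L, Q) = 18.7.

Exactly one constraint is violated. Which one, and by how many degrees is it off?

Perpendicular(KL, LQ) — off by 3.50°.

T = (0.00, 0.00) ✓; TK at -14.20° ✓; |TK| = 42.20 ✓; ∠TKL = 93.70° ✓; |KL| = 37.30 ✓; ∠(KL, LQ) = 93.50° ✗; |LQ| = 18.70 ✓.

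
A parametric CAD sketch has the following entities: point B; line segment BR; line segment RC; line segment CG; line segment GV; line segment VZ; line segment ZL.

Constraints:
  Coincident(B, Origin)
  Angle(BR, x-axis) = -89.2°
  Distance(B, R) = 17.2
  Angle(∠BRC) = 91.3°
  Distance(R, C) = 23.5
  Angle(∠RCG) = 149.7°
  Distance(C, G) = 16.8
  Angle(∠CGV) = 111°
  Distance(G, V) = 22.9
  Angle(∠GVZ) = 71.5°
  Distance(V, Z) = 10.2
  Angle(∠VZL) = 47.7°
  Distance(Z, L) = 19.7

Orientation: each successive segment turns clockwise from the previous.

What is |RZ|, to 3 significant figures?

36.5

B is at the origin; BR runs at -89.2° with length 17.2, so R = (0.240, -17.2). ∠BRC = 91.3° gives RC at -178° from the x-axis; with |RC| = 23.5, C = (-23.2, -18.1). ∠RCG = 149.7° gives CG at 152° from the x-axis; with |CG| = 16.8, G = (-38.0, -10.1). ∠CGV = 111.0° gives GV at 82.8° from the x-axis; with |GV| = 22.9, V = (-35.2, 12.6). ∠GVZ = 71.5° gives VZ at -25.7° from the x-axis; with |VZ| = 10.2, Z = (-26.0, 8.18). Then |RZ| = |Z − R| = 36.5.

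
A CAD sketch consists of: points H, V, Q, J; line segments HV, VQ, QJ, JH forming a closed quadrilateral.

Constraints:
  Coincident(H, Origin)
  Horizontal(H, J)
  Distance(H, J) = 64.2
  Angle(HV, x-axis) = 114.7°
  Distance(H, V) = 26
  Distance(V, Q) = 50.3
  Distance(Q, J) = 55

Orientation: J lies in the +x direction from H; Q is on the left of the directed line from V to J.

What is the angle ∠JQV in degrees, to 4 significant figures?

96.62°

Checks: |VQ| = 50.30 ✓; |QJ| = 55.00 ✓.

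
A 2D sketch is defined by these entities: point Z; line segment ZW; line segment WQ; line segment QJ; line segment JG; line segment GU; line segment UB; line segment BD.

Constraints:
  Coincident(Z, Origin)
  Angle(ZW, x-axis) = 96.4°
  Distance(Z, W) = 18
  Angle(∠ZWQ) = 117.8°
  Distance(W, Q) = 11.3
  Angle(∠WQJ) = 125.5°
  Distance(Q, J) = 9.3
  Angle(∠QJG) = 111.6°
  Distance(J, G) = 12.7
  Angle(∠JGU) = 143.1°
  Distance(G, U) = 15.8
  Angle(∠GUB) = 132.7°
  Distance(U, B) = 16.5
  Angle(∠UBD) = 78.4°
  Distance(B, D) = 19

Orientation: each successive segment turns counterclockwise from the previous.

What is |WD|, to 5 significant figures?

7.9496

Z is at the origin; ZW runs at 96.4° with length 18.0, so W = (-2.0064, 17.888). ∠ZWQ = 117.8° gives WQ at 158.60° from the x-axis; with |WQ| = 11.3, Q = (-12.527, 22.011). ∠WQJ = 125.5° gives QJ at -146.90° from the x-axis; with |QJ| = 9.3, J = (-20.318, 16.932). ∠QJG = 111.6° gives JG at -78.500° from the x-axis; with |JG| = 12.7, G = (-17.786, 4.4871). ∠JGU = 143.1° gives GU at -41.600° from the x-axis; with |GU| = 15.8, U = (-5.9710, -6.0029). ∠GUB = 132.7° gives UB at 5.7000° from the x-axis; with |UB| = 16.5, B = (10.447, -4.3641). ∠UBD = 78.4° gives BD at 107.30° from the x-axis; with |BD| = 19.0, D = (4.7973, 13.776). Then |WD| = |D − W| = 7.9496.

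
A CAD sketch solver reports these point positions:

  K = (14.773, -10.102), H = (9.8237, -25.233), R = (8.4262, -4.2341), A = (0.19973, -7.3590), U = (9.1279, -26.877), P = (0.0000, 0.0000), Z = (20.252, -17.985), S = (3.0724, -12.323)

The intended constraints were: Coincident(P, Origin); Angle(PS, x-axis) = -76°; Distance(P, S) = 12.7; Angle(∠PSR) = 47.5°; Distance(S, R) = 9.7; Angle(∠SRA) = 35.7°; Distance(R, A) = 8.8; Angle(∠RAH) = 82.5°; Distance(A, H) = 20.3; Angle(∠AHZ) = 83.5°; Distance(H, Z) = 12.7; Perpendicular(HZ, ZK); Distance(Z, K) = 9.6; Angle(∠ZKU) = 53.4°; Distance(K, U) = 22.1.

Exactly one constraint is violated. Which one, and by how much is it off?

Distance(K, U) = 22.1 — off by 4.40.

P = (0.00, 0.00) ✓; PS at -76.00° ✓; |PS| = 12.70 ✓; ∠PSR = 47.50° ✓; |SR| = 9.700 ✓; ∠SRA = 35.70° ✓; |RA| = 8.800 ✓; ∠RAH = 82.50° ✓; |AH| = 20.30 ✓; ∠AHZ = 83.50° ✓; |HZ| = 12.70 ✓; ∠(HZ, ZK) = 90.00° ✓; |ZK| = 9.600 ✓; ∠ZKU = 53.40° ✓; |KU| = 17.70 ✗.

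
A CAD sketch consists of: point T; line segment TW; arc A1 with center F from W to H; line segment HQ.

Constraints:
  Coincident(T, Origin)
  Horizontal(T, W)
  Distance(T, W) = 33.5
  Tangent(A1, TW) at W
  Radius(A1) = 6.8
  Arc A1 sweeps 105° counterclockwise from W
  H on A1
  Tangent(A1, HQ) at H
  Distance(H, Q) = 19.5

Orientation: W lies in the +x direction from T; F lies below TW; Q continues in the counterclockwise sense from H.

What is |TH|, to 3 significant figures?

28.3

T is at the origin; TW is horizontal with |TW| = 33.5 and W on the +x side, so W = (33.5, 0.00). A1 meets TW tangentially, so FW is at right angles to TW, so F = W + (0, -6.8) = (33.5, -6.80). On A1, W sits at bearing 90° from F; a 105° counterclockwise sweep puts H at bearing 195°, so H = F + 6.8·(cos 195°, sin 195°) = (26.9, -8.56). Then |TH| = |H − T| = 28.3.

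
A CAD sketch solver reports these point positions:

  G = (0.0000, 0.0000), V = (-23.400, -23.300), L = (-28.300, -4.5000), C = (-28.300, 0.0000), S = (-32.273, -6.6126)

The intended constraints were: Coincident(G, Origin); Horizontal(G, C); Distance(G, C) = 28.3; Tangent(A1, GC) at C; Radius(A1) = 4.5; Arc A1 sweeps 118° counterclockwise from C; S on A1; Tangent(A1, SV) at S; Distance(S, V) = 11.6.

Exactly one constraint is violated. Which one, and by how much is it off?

Distance(S, V) = 11.6 — off by 7.30.

G = (0.00, 0.00) ✓; G.y = 0.00, C.y = 0.00 ✓; |GC| = 28.30 ✓; ∠(LC, CG) = 90.00° ✓; |LC| = 4.500 ✓; bearing(L→S) − bearing(L→C) = 118.0° ✓; |LS| = 4.500 ✓; ∠(LS, SV) = 90.00° ✓; |SV| = 18.90 ✗.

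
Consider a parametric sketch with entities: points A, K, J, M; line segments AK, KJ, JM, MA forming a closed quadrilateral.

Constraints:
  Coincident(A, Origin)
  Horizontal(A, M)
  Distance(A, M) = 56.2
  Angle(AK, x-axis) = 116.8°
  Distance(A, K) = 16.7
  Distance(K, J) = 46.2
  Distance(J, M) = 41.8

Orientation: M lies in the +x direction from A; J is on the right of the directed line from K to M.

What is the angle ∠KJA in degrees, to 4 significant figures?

5.889°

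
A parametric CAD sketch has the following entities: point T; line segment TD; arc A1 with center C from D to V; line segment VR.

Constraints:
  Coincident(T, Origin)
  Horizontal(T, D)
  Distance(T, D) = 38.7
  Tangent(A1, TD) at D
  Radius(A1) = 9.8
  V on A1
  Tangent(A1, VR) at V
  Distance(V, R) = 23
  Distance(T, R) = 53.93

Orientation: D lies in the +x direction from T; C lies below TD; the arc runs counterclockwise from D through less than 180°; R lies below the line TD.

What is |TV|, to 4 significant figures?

33.47

Checks: |CD| = 9.800 ✓; |CV| = 9.800 ✓; ∠(CV, VR) = 90.00° ✓; |VR| = 23.00 ✓; |TR| = 53.93 ✓.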